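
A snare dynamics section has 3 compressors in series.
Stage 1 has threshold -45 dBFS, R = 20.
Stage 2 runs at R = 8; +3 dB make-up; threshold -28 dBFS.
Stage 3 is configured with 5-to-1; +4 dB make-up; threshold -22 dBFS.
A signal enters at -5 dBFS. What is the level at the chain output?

Stage 1: overshoot 40 dB → 40/20 = 2 dB → -43 dBFS.
Stage 2: -43 dBFS ≤ -28 dBFS, so stage 2 doesn't engage; make-up brings it to -40 dBFS.
Stage 3: below threshold (-40 ≤ -22); passes unchanged; make-up brings it to -36 dBFS.

-36 dBFS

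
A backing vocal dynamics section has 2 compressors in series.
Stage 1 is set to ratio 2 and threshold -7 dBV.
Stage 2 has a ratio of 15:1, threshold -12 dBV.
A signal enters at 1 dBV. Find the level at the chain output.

-11.4 dBV

Stage 1: overshoot 8 dB → 8/2 = 4 dB → -3 dBV.
Stage 2: 9 dB above -12 dBV, reduced 15:1 to 0.6 dB above → -11.4 dBV.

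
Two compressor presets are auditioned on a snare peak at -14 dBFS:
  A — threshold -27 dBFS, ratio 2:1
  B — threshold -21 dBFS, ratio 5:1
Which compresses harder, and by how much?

A: GR = 13 − 13/2 = 6.5 dB.
B: GR = 7 − 7/5 = 5.6 dB.
Difference: 0.9 dB in favour of A.

A, by 0.9 dB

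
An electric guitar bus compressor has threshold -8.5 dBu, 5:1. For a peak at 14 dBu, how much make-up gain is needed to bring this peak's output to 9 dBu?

The peak compresses to -8.5 + 22.5/5 = -4 dBu.
To reach 9 dBu requires 9 − (-4) = 13 dB of make-up.

13 dB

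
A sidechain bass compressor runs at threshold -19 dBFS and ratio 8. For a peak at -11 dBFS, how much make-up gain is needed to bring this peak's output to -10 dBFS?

8 dB

Without make-up, output = threshold + overshoot/8 = -19 + 1 = -18 dBFS.
Gap to target: 8 dB.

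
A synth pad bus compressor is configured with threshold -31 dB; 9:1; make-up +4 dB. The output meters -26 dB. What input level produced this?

Stripping the +4 dB make-up gives -30 dB at the gain stage.
Post-compression overshoot = -30 − (-31) = 1 dB.
Input overshoot = R × output overshoot = 9 dB → input = -31 + 9 = -22 dB.

-22 dB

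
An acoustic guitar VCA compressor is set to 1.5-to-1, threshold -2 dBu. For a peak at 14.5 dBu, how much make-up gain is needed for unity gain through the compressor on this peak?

Without make-up, output = threshold + overshoot/1.5 = -2 + 11 = 9 dBu.
Gap to target: 5.5 dB.

5.5 dB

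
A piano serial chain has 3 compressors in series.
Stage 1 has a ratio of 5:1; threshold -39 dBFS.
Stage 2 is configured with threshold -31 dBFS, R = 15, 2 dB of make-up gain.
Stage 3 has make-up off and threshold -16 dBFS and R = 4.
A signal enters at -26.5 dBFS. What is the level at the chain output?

-34.5 dBFS

Stage 1: overshoot 12.5 dB → 12.5/5 = 2.5 dB → -36.5 dBFS.
Stage 2: below threshold (-36.5 ≤ -31); passes unchanged; make-up brings it to -34.5 dBFS.
Stage 3: below threshold (-34.5 ≤ -16); passes unchanged; output -34.5 dBFS.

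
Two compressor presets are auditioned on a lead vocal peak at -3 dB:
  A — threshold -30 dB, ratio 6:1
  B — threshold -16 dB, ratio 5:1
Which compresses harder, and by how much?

A, by 12.1 dB

A: 27 dB over, compressed to 4.5 dB over, so 22.5 dB of GR.
B: 13 dB over, compressed to 2.6 dB over, so 10.4 dB of GR.
A applies 12.1 dB more gain reduction.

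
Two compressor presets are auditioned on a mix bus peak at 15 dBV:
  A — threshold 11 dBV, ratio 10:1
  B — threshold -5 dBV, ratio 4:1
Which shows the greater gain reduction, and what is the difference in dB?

A: GR = 4 − 4/10 = 3.6 dB.
B: GR = 20 − 20/4 = 15 dB.
B applies 11.4 dB more gain reduction.

B, by 11.4 dB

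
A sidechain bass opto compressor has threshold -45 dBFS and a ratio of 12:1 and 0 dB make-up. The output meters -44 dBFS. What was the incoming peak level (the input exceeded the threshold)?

The compressed level sits -44 − (-45) = 1 dB over threshold.
Before 12:1 compression the overshoot was 1 × 12 = 12 dB, so input = -45 + 12 = -33 dBFS.

-33 dBFS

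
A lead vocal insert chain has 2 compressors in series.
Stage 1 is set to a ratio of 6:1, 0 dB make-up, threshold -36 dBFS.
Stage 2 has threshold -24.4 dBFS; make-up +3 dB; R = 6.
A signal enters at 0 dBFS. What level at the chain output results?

Stage 1: 0 dBFS is 36 dB over -36 dBFS; at 6:1 that becomes 6 dB over, giving -30 dBFS.
Stage 2: -30 dBFS ≤ -24.4 dBFS, so stage 2 doesn't engage; make-up brings it to -27 dBFS.

-27 dBFS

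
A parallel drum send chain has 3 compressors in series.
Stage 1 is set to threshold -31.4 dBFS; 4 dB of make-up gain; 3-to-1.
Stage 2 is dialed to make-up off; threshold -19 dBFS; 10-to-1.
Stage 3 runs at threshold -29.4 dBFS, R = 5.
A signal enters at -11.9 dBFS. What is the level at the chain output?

Stage 1: overshoot 19.5 dB → 19.5/3 = 6.5 dB → -24.9 dBFS; +4 dB make-up → -20.9 dBFS.
Stage 2: below threshold (-20.9 ≤ -19); passes unchanged; output -20.9 dBFS.
Stage 3: overshoot 8.5 dB → 8.5/5 = 1.7 dB → -27.7 dBFS.

-27.7 dBFS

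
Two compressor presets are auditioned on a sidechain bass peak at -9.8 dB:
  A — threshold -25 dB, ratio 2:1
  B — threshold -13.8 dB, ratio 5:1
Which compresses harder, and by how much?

A, by 4.4 dB

A: overshoot 15.2 dB → output overshoot 7.6 dB → GR 7.6 dB.
B: overshoot 4 dB → output overshoot 0.8 dB → GR 3.2 dB.
A applies 4.4 dB more gain reduction.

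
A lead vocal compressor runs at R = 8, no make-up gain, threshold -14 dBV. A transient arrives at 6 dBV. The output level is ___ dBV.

-11.5 dBV

6 dBV sits 20 dB over threshold.
The 20 dB excess becomes 2.5 dB after 8:1 reduction.
That puts the output at -11.5 dBV.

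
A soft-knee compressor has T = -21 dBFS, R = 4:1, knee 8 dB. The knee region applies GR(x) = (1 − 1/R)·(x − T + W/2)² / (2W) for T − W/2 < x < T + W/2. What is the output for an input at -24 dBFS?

-24.046875 dBFS

x − T + W/2 = -24 − (-21) + 4 = 1.
GR = (1 − 1/4) × 1² / 16 = 0.75 × 1 / 16 = 0.046875 dB.
Output = -24 − 0.046875 = -24.046875 dBFS.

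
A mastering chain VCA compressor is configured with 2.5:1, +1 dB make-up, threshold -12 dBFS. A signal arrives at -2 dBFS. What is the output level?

-7 dBFS

The input is 10 dB above the -12 dBFS threshold.
The 10 dB excess becomes 4 dB after 2.5:1 reduction.
So the level is -12 + 4 = -8 dBFS; make-up adds 1 dB, giving -7 dBFS.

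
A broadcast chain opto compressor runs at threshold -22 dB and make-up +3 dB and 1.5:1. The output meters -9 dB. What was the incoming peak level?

-7 dB

Remove make-up: -9 − 3 = -12 dB.
The compressed level sits -12 − (-22) = 10 dB over threshold.
Undo the ratio: input overshoot = 10 × 1.5 = 15 dB, giving input = -7 dB.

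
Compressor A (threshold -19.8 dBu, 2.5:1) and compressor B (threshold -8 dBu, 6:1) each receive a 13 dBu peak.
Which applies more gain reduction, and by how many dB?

A: 32.8 dB over, compressed to 13.12 dB over, so 19.68 dB of GR.
B: 21 dB over, compressed to 3.5 dB over, so 17.5 dB of GR.
A reduces 2.18 dB more.

A, by 2.18 dB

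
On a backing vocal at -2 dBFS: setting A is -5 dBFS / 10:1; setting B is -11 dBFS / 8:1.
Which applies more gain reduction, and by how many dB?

B, by 5.175 dB

A: GR = 3 − 3/10 = 2.7 dB.
B: GR = 9 − 9/8 = 7.875 dB.
B reduces 5.175 dB more.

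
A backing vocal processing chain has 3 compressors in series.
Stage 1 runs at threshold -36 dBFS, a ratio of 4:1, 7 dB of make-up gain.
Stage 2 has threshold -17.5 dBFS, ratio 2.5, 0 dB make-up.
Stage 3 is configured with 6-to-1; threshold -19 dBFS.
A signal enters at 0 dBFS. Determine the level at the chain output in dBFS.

Stage 1: 36 dB above -36 dBFS, reduced 4:1 to 9 dB above → -27 dBFS; +7 dB make-up → -20 dBFS.
Stage 2: below threshold (-20 ≤ -17.5); passes unchanged; output -20 dBFS.
Stage 3: -20 dBFS ≤ -19 dBFS, so stage 3 doesn't engage; output -20 dBFS.

-20 dBFS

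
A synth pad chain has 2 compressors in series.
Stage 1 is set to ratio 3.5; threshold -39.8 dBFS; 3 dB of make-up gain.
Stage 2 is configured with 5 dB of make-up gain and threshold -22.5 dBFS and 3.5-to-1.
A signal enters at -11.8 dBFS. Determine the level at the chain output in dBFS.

-23.8 dBFS

Stage 1: -11.8 dBFS is 28 dB over -39.8 dBFS; at 3.5:1 that becomes 8 dB over, giving -31.8 dBFS; +3 dB make-up → -28.8 dBFS.
Stage 2: -28.8 dBFS is at or below the -22.5 dBFS threshold — no compression; make-up brings it to -23.8 dBFS.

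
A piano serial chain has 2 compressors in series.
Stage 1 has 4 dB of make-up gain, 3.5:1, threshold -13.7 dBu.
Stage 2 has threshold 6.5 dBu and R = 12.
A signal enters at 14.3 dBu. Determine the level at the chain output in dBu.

Stage 1: overshoot 28 dB → 28/3.5 = 8 dB → -5.7 dBu; +4 dB make-up → -1.7 dBu.
Stage 2: -1.7 dBu is at or below the 6.5 dBu threshold — no compression; output -1.7 dBu.

-1.7 dBu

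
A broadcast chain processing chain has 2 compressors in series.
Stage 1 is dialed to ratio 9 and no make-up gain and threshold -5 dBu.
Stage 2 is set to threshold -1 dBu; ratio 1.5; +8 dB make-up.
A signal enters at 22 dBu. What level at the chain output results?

Stage 1: 27 dB above -5 dBu, reduced 9:1 to 3 dB above → -2 dBu.
Stage 2: below threshold (-2 ≤ -1); passes unchanged; make-up brings it to 6 dBu.

6 dBu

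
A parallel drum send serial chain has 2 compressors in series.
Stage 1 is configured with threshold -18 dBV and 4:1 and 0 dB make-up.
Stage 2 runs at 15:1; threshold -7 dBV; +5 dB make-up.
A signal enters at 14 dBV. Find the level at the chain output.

Stage 1: 14 dBV is 32 dB over -18 dBV; at 4:1 that becomes 8 dB over, giving -10 dBV.
Stage 2: below threshold (-10 ≤ -7); passes unchanged; make-up brings it to -5 dBV.

-5 dBV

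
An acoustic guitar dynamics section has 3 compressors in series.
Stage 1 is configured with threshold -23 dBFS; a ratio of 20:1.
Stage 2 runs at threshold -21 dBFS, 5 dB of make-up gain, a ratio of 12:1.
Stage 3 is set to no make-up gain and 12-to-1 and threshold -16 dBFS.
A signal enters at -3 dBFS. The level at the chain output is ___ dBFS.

Stage 1: 20 dB above -23 dBFS, reduced 20:1 to 1 dB above → -22 dBFS.
Stage 2: below threshold (-22 ≤ -21); passes unchanged; make-up brings it to -17 dBFS.
Stage 3: -17 dBFS ≤ -16 dBFS, so stage 3 doesn't engage; output -17 dBFS.

-17 dBFS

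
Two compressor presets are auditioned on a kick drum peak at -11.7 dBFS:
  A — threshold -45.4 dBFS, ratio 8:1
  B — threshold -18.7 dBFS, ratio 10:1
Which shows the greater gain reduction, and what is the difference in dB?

A, by 23.1875 dB

A: 33.7 dB over, compressed to 4.2125 dB over, so 29.4875 dB of GR.
B: 7 dB over, compressed to 0.7 dB over, so 6.3 dB of GR.
Difference: 23.1875 dB in favour of A.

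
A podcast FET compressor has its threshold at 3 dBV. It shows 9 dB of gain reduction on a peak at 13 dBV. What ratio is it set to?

Input overshoot = 13 − 3 = 10 dB.
Output overshoot = 10 − 9 = 1 dB.
Ratio = input overshoot / output overshoot = 10 / 1 = 10.

10:1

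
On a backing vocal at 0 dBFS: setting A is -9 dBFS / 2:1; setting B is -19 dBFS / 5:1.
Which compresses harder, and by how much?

B, by 10.7 dB

A: 9 dB over, compressed to 4.5 dB over, so 4.5 dB of GR.
B: 19 dB over, compressed to 3.8 dB over, so 15.2 dB of GR.
Difference: 10.7 dB in favour of B.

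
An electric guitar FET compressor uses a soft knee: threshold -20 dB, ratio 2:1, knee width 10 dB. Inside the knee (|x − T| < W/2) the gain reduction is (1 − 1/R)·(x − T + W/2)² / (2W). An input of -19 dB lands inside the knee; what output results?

-19.9 dB

x − T + W/2 = -19 − (-20) + 5 = 6.
GR = (1 − 1/2) × 6² / 20 = 0.5 × 36 / 20 = 0.9 dB.
Output = -19 − 0.9 = -19.9 dB.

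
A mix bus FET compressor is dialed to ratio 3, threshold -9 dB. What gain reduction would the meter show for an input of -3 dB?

-3 dB exceeds the threshold by 6 dB.
A 3:1 ratio leaves 2 dB of that excess.
So the signal is attenuated by 6 − 2 = 4 dB.

4 dB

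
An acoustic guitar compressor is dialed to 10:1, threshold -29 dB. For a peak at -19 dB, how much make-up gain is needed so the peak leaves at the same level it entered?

Overshoot 10 dB → 10/10 = 1 dB after compression, so the compressed level is -29 + 1 = -28 dB.
Make-up = target − compressed = -19 − (-28) = 9 dB.

9 dB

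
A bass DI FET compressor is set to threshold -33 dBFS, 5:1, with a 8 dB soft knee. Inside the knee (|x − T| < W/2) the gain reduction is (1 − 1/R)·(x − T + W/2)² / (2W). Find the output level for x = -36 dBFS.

-36.05 dBFS

x − T + W/2 = -36 − (-33) + 4 = 1.
GR = (1 − 1/5) × 1² / 16 = 0.8 × 1 / 16 = 0.05 dB.
Output = -36 − 0.05 = -36.05 dBFS.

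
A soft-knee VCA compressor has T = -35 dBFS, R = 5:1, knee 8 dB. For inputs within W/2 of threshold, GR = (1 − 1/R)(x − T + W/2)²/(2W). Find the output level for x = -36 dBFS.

-36.45 dBFS

x − T + W/2 = -36 − (-35) + 4 = 3.
GR = (1 − 1/5) × 3² / 16 = 0.8 × 9 / 16 = 0.45 dB.
Output = -36 − 0.45 = -36.45 dBFS.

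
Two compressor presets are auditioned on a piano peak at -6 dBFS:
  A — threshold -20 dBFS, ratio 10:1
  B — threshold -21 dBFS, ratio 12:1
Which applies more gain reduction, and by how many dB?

A: 14 dB over, compressed to 1.4 dB over, so 12.6 dB of GR.
B: 15 dB over, compressed to 1.25 dB over, so 13.75 dB of GR.
B applies 1.15 dB more gain reduction.

B, by 1.15 dB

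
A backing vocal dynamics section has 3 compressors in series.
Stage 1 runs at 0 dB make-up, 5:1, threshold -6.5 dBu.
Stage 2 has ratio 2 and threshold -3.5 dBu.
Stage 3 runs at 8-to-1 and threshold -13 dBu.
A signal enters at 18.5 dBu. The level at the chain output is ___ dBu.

Stage 1: 25 dB above -6.5 dBu, reduced 5:1 to 5 dB above → -1.5 dBu.
Stage 2: 2 dB above -3.5 dBu, reduced 2:1 to 1 dB above → -2.5 dBu.
Stage 3: 10.5 dB above -13 dBu, reduced 8:1 to 1.3125 dB above → -11.6875 dBu.

-11.6875 dBu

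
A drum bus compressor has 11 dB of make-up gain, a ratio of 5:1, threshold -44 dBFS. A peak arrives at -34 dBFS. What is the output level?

The input is 10 dB above the -44 dBFS threshold.
At 5:1 the overshoot is divided by 5, leaving 2 dB above threshold.
That puts the output at -42 dBFS; make-up adds 11 dB, giving -31 dBFS.

-31 dBFS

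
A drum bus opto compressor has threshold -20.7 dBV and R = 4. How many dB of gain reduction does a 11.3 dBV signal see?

The signal is 32 dB above threshold.
After 4:1 compression the overshoot becomes 32/4 = 8 dB.
Gain reduction = 32 − 8 = 24 dB.

24 dB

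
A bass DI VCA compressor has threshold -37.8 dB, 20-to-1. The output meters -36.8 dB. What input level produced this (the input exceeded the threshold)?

-17.8 dB

Post-compression overshoot = -36.8 − (-37.8) = 1 dB.
Input overshoot = R × output overshoot = 20 dB → input = -37.8 + 20 = -17.8 dB.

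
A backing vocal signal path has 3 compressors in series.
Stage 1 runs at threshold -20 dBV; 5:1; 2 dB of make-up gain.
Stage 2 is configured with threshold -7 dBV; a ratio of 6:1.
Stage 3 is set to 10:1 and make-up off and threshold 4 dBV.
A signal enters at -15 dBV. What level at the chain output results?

-17 dBV

Stage 1: overshoot 5 dB → 5/5 = 1 dB → -19 dBV; +2 dB make-up → -17 dBV.
Stage 2: below threshold (-17 ≤ -7); passes unchanged; output -17 dBV.
Stage 3: -17 dBV is at or below the 4 dBV threshold — no compression; output -17 dBV.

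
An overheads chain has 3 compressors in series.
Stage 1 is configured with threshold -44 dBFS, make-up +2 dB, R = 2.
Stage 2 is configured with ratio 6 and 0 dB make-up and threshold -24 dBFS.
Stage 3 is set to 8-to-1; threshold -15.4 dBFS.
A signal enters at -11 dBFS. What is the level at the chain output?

Stage 1: overshoot 33 dB → 33/2 = 16.5 dB → -27.5 dBFS; +2 dB make-up → -25.5 dBFS.
Stage 2: -25.5 dBFS is at or below the -24 dBFS threshold — no compression; output -25.5 dBFS.
Stage 3: -25.5 dBFS ≤ -15.4 dBFS, so stage 3 doesn't engage; output -25.5 dBFS.

-25.5 dBFS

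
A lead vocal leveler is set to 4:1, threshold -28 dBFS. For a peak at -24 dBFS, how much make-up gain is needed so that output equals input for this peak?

The peak compresses to -28 + 4/4 = -27 dBFS.
To reach -24 dBFS requires -24 − (-27) = 3 dB of make-up.

3 dB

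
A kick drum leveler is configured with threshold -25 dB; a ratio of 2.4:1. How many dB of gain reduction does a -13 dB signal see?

-13 dB exceeds the threshold by 12 dB.
After 2.4:1 compression the overshoot becomes 12/2.4 = 5 dB.
Gain reduction = 12 − 5 = 7 dB.

7 dB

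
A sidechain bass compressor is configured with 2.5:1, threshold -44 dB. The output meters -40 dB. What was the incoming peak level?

-34 dB

The compressed level sits -40 − (-44) = 4 dB over threshold.
Before 2.5:1 compression the overshoot was 4 × 2.5 = 10 dB, so input = -44 + 10 = -34 dB.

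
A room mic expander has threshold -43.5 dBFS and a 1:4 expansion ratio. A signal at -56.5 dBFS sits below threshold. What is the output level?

Below threshold, a 1:4 expander applies gain = (4−1)×(T − x) of attenuation.
(4−1) × 13 = 39 dB, so output = -56.5 − 39 = -95.5 dBFS.

-95.5 dBFS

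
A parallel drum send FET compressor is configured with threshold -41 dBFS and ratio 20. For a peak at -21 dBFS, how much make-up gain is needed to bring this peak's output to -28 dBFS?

12 dB

Overshoot 20 dB → 20/20 = 1 dB after compression, so the compressed level is -41 + 1 = -40 dBFS.
Make-up = target − compressed = -28 − (-40) = 12 dB.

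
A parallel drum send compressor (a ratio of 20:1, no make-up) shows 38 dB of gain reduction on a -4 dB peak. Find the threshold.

Let T be the threshold. Output overshoot = (input overshoot)/R, so -42 − T = (-4 − T)/20.
20·(-42 − T) = -4 − T → 19·T = -840 − (-4) = -836.
T = -836/19 = -44 dB.

-44 dB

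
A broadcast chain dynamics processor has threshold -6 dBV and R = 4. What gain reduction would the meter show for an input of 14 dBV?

15 dB

Overshoot = 14 − (-6) = 20 dB.
At 4:1, output sits 20/4 = 5 dB above threshold.
So the signal is attenuated by 20 − 5 = 15 dB.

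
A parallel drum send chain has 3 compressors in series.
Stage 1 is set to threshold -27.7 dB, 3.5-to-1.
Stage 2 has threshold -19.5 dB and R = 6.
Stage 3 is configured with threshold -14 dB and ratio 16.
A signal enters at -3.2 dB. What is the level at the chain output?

Stage 1: -3.2 dB is 24.5 dB over -27.7 dB; at 3.5:1 that becomes 7 dB over, giving -20.7 dB.
Stage 2: -20.7 dB is at or below the -19.5 dB threshold — no compression; output -20.7 dB.
Stage 3: -20.7 dB ≤ -14 dB, so stage 3 doesn't engage; output -20.7 dB.

-20.7 dB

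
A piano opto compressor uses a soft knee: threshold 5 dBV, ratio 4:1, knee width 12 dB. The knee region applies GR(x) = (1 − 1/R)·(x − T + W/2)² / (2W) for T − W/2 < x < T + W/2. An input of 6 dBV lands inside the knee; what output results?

x − T + W/2 = 6 − 5 + 6 = 7.
GR = (1 − 1/4) × 7² / 24 = 0.75 × 49 / 24 = 1.53125 dB.
Output = 6 − 1.53125 = 4.46875 dBV.

4.46875 dBV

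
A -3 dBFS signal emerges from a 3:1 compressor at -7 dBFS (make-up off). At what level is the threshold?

Let T be the threshold. Output overshoot = (input overshoot)/R, so -7 − T = (-3 − T)/3.
3·(-7 − T) = -3 − T → 2·T = -21 − (-3) = -18.
T = -18/2 = -9 dBFS.

-9 dBFS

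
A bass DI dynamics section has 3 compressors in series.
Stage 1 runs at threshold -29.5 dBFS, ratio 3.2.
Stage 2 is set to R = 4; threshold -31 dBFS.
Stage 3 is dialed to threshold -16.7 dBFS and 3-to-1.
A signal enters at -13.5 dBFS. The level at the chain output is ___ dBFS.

-29.375 dBFS

Stage 1: overshoot 16 dB → 16/3.2 = 5 dB → -24.5 dBFS.
Stage 2: 6.5 dB above -31 dBFS, reduced 4:1 to 1.625 dB above → -29.375 dBFS.
Stage 3: -29.375 dBFS ≤ -16.7 dBFS, so stage 3 doesn't engage; output -29.375 dBFS.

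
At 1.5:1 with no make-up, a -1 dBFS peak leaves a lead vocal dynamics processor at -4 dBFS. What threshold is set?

Gain reduction = -1 − (-4) = 3 dB; output overshoot = GR / (R − 1) = 3 / 0.5 = 6 dB.
Threshold = output − output overshoot = -4 − 6 = -10 dBFS.

-10 dBFS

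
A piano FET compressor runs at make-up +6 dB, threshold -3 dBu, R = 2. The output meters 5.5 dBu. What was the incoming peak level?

2 dBu

Before make-up, the level was 5.5 − 6 = -0.5 dBu.
Post-compression overshoot = -0.5 − (-3) = 2.5 dB.
Input overshoot = R × output overshoot = 5 dB → input = -3 + 5 = 2 dBu.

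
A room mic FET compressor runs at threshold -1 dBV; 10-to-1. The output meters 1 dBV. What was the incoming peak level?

19 dBV

The compressed level sits 1 − (-1) = 2 dB over threshold.
Before 10:1 compression the overshoot was 2 × 10 = 20 dB, so input = -1 + 20 = 19 dBV.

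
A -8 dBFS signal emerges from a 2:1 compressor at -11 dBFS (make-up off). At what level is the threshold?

-14 dBFS

Gain reduction = -8 − (-11) = 3 dB; output overshoot = GR / (R − 1) = 3 / 1 = 3 dB.
Threshold = output − output overshoot = -11 − 3 = -14 dBFS.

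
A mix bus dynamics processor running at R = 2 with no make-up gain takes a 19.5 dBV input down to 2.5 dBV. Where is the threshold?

Gain reduction = 19.5 − 2.5 = 17 dB; output overshoot = GR / (R − 1) = 17 / 1 = 17 dB.
Threshold = output − output overshoot = 2.5 − 17 = -14.5 dBV.

-14.5 dBV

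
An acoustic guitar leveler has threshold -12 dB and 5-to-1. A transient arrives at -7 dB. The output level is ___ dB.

Overshoot: -7 − (-12) = 5 dB.
The 5 dB excess becomes 1 dB after 5:1 reduction.
That puts the output at -11 dB.

-11 dB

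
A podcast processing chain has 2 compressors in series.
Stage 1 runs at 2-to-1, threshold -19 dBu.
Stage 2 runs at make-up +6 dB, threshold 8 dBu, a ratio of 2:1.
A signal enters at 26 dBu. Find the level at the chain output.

Stage 1: 26 dBu is 45 dB over -19 dBu; at 2:1 that becomes 22.5 dB over, giving 3.5 dBu.
Stage 2: 3.5 dBu is at or below the 8 dBu threshold — no compression; make-up brings it to 9.5 dBu.

9.5 dBu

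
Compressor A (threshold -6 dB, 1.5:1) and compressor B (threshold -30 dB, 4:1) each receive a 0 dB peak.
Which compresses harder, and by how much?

A: overshoot 6 dB → output overshoot 4 dB → GR 2 dB.
B: overshoot 30 dB → output overshoot 7.5 dB → GR 22.5 dB.
B applies 20.5 dB more gain reduction.

B, by 20.5 dB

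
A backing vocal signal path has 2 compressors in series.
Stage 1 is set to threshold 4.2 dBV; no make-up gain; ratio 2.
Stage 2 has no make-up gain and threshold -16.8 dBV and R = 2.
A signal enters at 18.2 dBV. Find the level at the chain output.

Stage 1: 14 dB above 4.2 dBV, reduced 2:1 to 7 dB above → 11.2 dBV.
Stage 2: 11.2 dBV is 28 dB over -16.8 dBV; at 2:1 that becomes 14 dB over, giving -2.8 dBV.

-2.8 dBV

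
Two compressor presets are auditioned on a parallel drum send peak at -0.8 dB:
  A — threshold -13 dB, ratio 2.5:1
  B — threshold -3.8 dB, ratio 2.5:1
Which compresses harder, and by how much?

A: overshoot 12.2 dB → output overshoot 4.88 dB → GR 7.32 dB.
B: overshoot 3 dB → output overshoot 1.2 dB → GR 1.8 dB.
A applies 5.52 dB more gain reduction.

A, by 5.52 dB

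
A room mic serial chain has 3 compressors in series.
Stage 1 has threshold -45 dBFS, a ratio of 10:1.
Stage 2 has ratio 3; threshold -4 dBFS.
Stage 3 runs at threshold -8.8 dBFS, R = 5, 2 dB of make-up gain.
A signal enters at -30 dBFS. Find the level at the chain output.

-41.5 dBFS

Stage 1: overshoot 15 dB → 15/10 = 1.5 dB → -43.5 dBFS.
Stage 2: -43.5 dBFS ≤ -4 dBFS, so stage 2 doesn't engage; output -43.5 dBFS.
Stage 3: below threshold (-43.5 ≤ -8.8); passes unchanged; make-up brings it to -41.5 dBFS.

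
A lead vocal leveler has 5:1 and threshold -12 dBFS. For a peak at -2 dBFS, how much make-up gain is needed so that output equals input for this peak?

Without make-up, output = threshold + overshoot/5 = -12 + 2 = -10 dBFS.
Gap to target: 8 dB.

8 dB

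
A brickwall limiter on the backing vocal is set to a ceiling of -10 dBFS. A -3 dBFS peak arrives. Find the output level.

-10 dBFS

A brickwall limiter is an ∞:1 compressor: any input above the ceiling is clamped to -10 dBFS.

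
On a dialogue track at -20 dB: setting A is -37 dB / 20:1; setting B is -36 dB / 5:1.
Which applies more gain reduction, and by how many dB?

A: GR = 17 − 17/20 = 16.15 dB.
B: GR = 16 − 16/5 = 12.8 dB.
A applies 3.35 dB more gain reduction.

A, by 3.35 dB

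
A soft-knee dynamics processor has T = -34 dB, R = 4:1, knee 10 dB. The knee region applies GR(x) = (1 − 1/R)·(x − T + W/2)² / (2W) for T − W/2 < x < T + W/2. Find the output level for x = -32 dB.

x − T + W/2 = -32 − (-34) + 5 = 7.
GR = (1 − 1/4) × 7² / 20 = 0.75 × 49 / 20 = 1.8375 dB.
Output = -32 − 1.8375 = -33.8375 dB.

-33.8375 dB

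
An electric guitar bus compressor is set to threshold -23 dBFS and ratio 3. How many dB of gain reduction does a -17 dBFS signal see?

4 dB

-17 dBFS exceeds the threshold by 6 dB.
At 3:1, output sits 6/3 = 2 dB above threshold.
Gain reduction = 6 − 2 = 4 dB.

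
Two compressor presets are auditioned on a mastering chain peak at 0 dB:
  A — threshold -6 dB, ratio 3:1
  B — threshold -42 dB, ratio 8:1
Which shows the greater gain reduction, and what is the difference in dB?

B, by 32.75 dB

A: 6 dB over, compressed to 2 dB over, so 4 dB of GR.
B: 42 dB over, compressed to 5.25 dB over, so 36.75 dB of GR.
B applies 32.75 dB more gain reduction.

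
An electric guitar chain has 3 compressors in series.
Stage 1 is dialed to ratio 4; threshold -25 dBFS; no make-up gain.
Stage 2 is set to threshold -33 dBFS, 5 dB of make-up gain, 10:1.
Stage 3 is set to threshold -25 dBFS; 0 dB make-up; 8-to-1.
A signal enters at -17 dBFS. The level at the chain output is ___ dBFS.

-27 dBFS

Stage 1: -17 dBFS is 8 dB over -25 dBFS; at 4:1 that becomes 2 dB over, giving -23 dBFS.
Stage 2: 10 dB above -33 dBFS, reduced 10:1 to 1 dB above → -32 dBFS; +5 dB make-up → -27 dBFS.
Stage 3: below threshold (-27 ≤ -25); passes unchanged; output -27 dBFS.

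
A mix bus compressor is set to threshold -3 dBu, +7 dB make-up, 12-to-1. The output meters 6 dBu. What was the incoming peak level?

21 dBu

Remove make-up: 6 − 7 = -1 dBu.
The compressed level sits -1 − (-3) = 2 dB over threshold.
Undo the ratio: input overshoot = 2 × 12 = 24 dB, giving input = 21 dBu.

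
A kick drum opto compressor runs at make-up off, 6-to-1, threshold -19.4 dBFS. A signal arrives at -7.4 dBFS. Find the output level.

Overshoot: -7.4 − (-19.4) = 12 dB.
At 6:1 the overshoot is divided by 6, leaving 2 dB above threshold.
That puts the output at -17.4 dBFS.

-17.4 dBFS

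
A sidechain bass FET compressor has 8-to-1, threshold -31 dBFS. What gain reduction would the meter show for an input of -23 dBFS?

Overshoot = -23 − (-31) = 8 dB.
After 8:1 compression the overshoot becomes 8/8 = 1 dB.
Gain reduction = 8 − 1 = 7 dB.

7 dB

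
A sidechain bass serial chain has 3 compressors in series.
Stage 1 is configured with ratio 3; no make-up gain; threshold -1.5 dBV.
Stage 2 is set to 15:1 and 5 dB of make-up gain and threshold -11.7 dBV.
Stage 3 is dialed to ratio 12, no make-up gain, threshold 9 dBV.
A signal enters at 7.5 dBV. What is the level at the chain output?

-5.82 dBV

Stage 1: overshoot 9 dB → 9/3 = 3 dB → 1.5 dBV.
Stage 2: overshoot 13.2 dB → 13.2/15 = 0.88 dB → -10.82 dBV; +5 dB make-up → -5.82 dBV.
Stage 3: below threshold (-5.82 ≤ 9); passes unchanged; output -5.82 dBV.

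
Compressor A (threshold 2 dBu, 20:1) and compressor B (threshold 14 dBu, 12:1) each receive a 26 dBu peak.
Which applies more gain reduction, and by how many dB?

A, by 11.8 dB

A: GR = 24 − 24/20 = 22.8 dB.
B: GR = 12 − 12/12 = 11 dB.
A reduces 11.8 dB more.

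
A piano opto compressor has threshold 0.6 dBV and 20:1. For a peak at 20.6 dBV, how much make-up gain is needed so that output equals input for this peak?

19 dB

Without make-up, output = threshold + overshoot/20 = 0.6 + 1 = 1.6 dBV.
Gap to target: 19 dB.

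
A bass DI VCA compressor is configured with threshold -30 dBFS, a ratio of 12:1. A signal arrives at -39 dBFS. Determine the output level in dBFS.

-39 dBFS is 9 dB below the -30 dBFS threshold, so no gain reduction is applied.
Output = input = -39 dBFS.

-39 dBFS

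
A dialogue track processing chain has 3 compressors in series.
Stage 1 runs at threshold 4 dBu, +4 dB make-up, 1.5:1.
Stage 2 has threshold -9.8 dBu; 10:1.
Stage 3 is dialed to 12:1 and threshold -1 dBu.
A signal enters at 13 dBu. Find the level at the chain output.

Stage 1: overshoot 9 dB → 9/1.5 = 6 dB → 10 dBu; +4 dB make-up → 14 dBu.
Stage 2: 14 dBu is 23.8 dB over -9.8 dBu; at 10:1 that becomes 2.38 dB over, giving -7.42 dBu.
Stage 3: -7.42 dBu ≤ -1 dBu, so stage 3 doesn't engage; output -7.42 dBu.

-7.42 dBu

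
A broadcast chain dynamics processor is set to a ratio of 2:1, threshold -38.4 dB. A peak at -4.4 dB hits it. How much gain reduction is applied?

The signal is 34 dB above threshold.
At 2:1, output sits 34/2 = 17 dB above threshold.
So the signal is attenuated by 34 − 17 = 17 dB.

17 dB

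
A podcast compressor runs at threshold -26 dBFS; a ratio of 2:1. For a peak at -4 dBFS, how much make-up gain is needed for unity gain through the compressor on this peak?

Overshoot 22 dB → 22/2 = 11 dB after compression, so the compressed level is -26 + 11 = -15 dBFS.
Make-up = target − compressed = -4 − (-15) = 11 dB.

11 dB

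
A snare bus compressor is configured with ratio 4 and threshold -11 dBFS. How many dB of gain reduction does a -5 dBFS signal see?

Overshoot = -5 − (-11) = 6 dB.
At 4:1, output sits 6/4 = 1.5 dB above threshold.
Gain reduction = 6 − 1.5 = 4.5 dB.

4.5 dB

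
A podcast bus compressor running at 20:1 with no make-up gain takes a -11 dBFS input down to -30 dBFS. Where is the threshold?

Gain reduction = -11 − (-30) = 19 dB; output overshoot = GR / (R − 1) = 19 / 19 = 1 dB.
Threshold = output − output overshoot = -30 − 1 = -31 dBFS.

-31 dBFS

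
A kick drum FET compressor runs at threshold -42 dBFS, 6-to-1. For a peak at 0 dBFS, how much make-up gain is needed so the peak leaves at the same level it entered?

35 dB

Without make-up, output = threshold + overshoot/6 = -42 + 7 = -35 dBFS.
Gap to target: 35 dB.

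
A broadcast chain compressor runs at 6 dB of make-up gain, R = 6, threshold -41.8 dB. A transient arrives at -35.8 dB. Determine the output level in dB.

-34.8 dB

Overshoot: -35.8 − (-41.8) = 6 dB.
At 6:1 the overshoot is divided by 6, leaving 1 dB above threshold.
So the level is -41.8 + 1 = -40.8 dB; make-up adds 6 dB, giving -34.8 dB.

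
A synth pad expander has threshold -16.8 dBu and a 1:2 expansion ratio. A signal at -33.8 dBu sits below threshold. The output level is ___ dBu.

-50.8 dBu

Below threshold, a 1:2 expander applies gain = (2−1)×(T − x) of attenuation.
(2−1) × 17 = 17 dB, so output = -33.8 − 17 = -50.8 dBu.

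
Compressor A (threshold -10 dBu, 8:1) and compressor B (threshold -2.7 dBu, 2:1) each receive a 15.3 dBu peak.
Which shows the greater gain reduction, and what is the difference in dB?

A, by 13.1375 dB

A: GR = 25.3 − 25.3/8 = 22.1375 dB.
B: GR = 18 − 18/2 = 9 dB.
A reduces 13.1375 dB more.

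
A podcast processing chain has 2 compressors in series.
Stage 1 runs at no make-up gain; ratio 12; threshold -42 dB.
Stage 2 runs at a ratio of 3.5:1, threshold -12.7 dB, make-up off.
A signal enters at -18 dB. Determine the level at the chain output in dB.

Stage 1: overshoot 24 dB → 24/12 = 2 dB → -40 dB.
Stage 2: below threshold (-40 ≤ -12.7); passes unchanged; output -40 dB.

-40 dB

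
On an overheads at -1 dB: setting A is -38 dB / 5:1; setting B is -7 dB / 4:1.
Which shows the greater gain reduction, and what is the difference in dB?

A: 37 dB over, compressed to 7.4 dB over, so 29.6 dB of GR.
B: 6 dB over, compressed to 1.5 dB over, so 4.5 dB of GR.
A applies 25.1 dB more gain reduction.

A, by 25.1 dB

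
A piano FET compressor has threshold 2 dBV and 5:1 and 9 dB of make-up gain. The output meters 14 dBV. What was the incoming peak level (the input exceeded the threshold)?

17 dBV

Remove make-up: 14 − 9 = 5 dBV.
That's 3 dB above the 2 dBV threshold.
Undo the ratio: input overshoot = 3 × 5 = 15 dB, giving input = 17 dBV.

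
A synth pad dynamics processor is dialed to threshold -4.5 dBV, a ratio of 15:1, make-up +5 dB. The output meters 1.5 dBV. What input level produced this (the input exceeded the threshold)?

10.5 dBV

Stripping the +5 dB make-up gives -3.5 dBV at the gain stage.
Post-compression overshoot = -3.5 − (-4.5) = 1 dB.
Undo the ratio: input overshoot = 1 × 15 = 15 dB, giving input = 10.5 dBV.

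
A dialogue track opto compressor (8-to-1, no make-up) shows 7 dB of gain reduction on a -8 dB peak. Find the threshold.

Gain reduction = -8 − (-15) = 7 dB; output overshoot = GR / (R − 1) = 7 / 7 = 1 dB.
Threshold = output − output overshoot = -15 − 1 = -16 dB.

-16 dB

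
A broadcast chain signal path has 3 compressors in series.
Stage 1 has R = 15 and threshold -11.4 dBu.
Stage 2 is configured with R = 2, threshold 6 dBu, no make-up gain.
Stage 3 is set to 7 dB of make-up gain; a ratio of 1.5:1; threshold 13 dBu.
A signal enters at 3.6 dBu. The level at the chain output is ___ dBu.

-3.4 dBu

Stage 1: 3.6 dBu is 15 dB over -11.4 dBu; at 15:1 that becomes 1 dB over, giving -10.4 dBu.
Stage 2: -10.4 dBu ≤ 6 dBu, so stage 2 doesn't engage; output -10.4 dBu.
Stage 3: -10.4 dBu ≤ 13 dBu, so stage 3 doesn't engage; make-up brings it to -3.4 dBu.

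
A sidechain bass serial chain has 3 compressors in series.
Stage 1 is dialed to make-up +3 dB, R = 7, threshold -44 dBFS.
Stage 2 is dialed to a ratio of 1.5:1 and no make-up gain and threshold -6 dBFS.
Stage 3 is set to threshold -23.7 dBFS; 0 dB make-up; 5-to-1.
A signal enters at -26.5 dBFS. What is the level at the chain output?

Stage 1: -26.5 dBFS is 17.5 dB over -44 dBFS; at 7:1 that becomes 2.5 dB over, giving -41.5 dBFS; +3 dB make-up → -38.5 dBFS.
Stage 2: -38.5 dBFS is at or below the -6 dBFS threshold — no compression; output -38.5 dBFS.
Stage 3: -38.5 dBFS is at or below the -23.7 dBFS threshold — no compression; output -38.5 dBFS.

-38.5 dBFS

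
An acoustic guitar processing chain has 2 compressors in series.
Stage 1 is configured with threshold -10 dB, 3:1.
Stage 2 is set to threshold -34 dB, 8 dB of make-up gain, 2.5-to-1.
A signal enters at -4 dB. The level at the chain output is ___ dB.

-15.6 dB

Stage 1: overshoot 6 dB → 6/3 = 2 dB → -8 dB.
Stage 2: overshoot 26 dB → 26/2.5 = 10.4 dB → -23.6 dB; +8 dB make-up → -15.6 dB.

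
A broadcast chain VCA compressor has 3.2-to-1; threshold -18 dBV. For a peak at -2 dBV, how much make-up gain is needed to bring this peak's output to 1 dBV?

14 dB

Overshoot 16 dB → 16/3.2 = 5 dB after compression, so the compressed level is -18 + 5 = -13 dBV.
Make-up = target − compressed = 1 − (-13) = 14 dB.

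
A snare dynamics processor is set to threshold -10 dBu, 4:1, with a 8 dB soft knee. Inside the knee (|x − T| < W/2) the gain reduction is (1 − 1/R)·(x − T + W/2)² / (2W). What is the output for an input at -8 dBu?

x − T + W/2 = -8 − (-10) + 4 = 6.
GR = (1 − 1/4) × 6² / 16 = 0.75 × 36 / 16 = 1.6875 dB.
Output = -8 − 1.6875 = -9.6875 dBu.

-9.6875 dBu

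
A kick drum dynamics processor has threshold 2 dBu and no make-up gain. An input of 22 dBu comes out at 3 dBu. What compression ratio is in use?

20:1

Input overshoot = 22 − 2 = 20 dB; output overshoot = 3 − 2 = 1 dB.
Ratio = 20 / 1 = 20.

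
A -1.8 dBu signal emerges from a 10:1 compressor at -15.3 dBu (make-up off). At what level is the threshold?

Let T be the threshold. Output overshoot = (input overshoot)/R, so -15.3 − T = (-1.8 − T)/10.
10·(-15.3 − T) = -1.8 − T → 9·T = -153 − (-1.8) = -151.2.
T = -151.2/9 = -16.8 dBu.

-16.8 dBu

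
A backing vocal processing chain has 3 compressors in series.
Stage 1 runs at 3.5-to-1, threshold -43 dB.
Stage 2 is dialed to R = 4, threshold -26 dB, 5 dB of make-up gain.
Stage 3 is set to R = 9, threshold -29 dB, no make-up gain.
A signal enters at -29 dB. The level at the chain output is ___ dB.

Stage 1: 14 dB above -43 dB, reduced 3.5:1 to 4 dB above → -39 dB.
Stage 2: -39 dB is at or below the -26 dB threshold — no compression; make-up brings it to -34 dB.
Stage 3: -34 dB is at or below the -29 dB threshold — no compression; output -34 dB.

-34 dB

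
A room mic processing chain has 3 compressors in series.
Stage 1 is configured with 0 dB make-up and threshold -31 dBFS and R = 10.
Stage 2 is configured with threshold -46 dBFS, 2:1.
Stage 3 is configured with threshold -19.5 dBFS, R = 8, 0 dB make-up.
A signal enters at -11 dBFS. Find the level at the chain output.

-37.5 dBFS

Stage 1: overshoot 20 dB → 20/10 = 2 dB → -29 dBFS.
Stage 2: -29 dBFS is 17 dB over -46 dBFS; at 2:1 that becomes 8.5 dB over, giving -37.5 dBFS.
Stage 3: -37.5 dBFS is at or below the -19.5 dBFS threshold — no compression; output -37.5 dBFS.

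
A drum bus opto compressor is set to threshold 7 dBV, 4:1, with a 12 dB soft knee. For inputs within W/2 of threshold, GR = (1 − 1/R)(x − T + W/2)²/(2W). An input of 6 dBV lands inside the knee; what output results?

5.21875 dBV

x − T + W/2 = 6 − 7 + 6 = 5.
GR = (1 − 1/4) × 5² / 24 = 0.75 × 25 / 24 = 0.78125 dB.
Output = 6 − 0.78125 = 5.21875 dBV.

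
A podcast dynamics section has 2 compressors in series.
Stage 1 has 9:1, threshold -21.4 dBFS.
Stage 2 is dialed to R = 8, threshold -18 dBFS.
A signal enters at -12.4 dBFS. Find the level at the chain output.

Stage 1: 9 dB above -21.4 dBFS, reduced 9:1 to 1 dB above → -20.4 dBFS.
Stage 2: -20.4 dBFS is at or below the -18 dBFS threshold — no compression; output -20.4 dBFS.

-20.4 dBFS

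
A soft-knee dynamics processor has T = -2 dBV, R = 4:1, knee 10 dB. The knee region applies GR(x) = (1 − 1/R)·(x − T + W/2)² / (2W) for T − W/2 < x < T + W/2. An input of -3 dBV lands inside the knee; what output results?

x − T + W/2 = -3 − (-2) + 5 = 4.
GR = (1 − 1/4) × 4² / 20 = 0.75 × 16 / 20 = 0.6 dB.
Output = -3 − 0.6 = -3.6 dBV.

-3.6 dBV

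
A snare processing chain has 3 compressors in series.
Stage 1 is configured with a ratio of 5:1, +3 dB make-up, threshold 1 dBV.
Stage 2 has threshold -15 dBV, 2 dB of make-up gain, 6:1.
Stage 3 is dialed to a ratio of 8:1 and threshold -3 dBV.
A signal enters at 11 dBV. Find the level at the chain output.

-9.5 dBV

Stage 1: 10 dB above 1 dBV, reduced 5:1 to 2 dB above → 3 dBV; +3 dB make-up → 6 dBV.
Stage 2: overshoot 21 dB → 21/6 = 3.5 dB → -11.5 dBV; +2 dB make-up → -9.5 dBV.
Stage 3: below threshold (-9.5 ≤ -3); passes unchanged; output -9.5 dBV.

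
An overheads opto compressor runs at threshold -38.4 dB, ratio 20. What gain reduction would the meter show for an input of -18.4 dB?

-18.4 dB exceeds the threshold by 20 dB.
After 20:1 compression the overshoot becomes 20/20 = 1 dB.
Gain reduction = 20 − 1 = 19 dB.

19 dB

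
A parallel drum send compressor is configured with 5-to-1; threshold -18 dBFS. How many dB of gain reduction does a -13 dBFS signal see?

Overshoot = -13 − (-18) = 5 dB.
A 5:1 ratio leaves 1 dB of that excess.
So the signal is attenuated by 5 − 1 = 4 dB.

4 dB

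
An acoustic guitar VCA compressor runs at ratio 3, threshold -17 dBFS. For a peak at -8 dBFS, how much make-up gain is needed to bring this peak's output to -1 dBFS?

13 dB

The peak compresses to -17 + 9/3 = -14 dBFS.
To reach -1 dBFS requires -1 − (-14) = 13 dB of make-up.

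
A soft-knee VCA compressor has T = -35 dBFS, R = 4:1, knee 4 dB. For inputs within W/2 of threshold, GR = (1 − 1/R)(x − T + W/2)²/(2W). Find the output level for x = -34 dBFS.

-34.84375 dBFS

x − T + W/2 = -34 − (-35) + 2 = 3.
GR = (1 − 1/4) × 3² / 8 = 0.75 × 9 / 8 = 0.84375 dB.
Output = -34 − 0.84375 = -34.84375 dBFS.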